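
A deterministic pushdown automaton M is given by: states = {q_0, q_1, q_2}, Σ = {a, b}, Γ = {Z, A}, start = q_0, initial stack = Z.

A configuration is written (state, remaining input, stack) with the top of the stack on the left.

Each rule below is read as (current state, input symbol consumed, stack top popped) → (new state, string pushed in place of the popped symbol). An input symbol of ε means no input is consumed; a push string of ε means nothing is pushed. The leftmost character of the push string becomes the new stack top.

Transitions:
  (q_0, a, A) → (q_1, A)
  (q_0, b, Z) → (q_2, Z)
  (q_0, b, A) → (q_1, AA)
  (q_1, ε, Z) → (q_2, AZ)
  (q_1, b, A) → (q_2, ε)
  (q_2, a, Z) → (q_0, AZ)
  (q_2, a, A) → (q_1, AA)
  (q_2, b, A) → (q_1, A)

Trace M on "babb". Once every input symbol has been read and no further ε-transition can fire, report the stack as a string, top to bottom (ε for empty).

(q_0, babb, Z)
  read b, top Z: go to q_2, push Z → (q_2, abb, Z)
  read a, top Z: go to q_0, push AZ → (q_0, bb, AZ)
  read b, top A: go to q_1, push AA → (q_1, b, AAZ)
  read b, top A: go to q_2, push ε → (q_2, ε, AZ)
All input consumed in state q_2 with stack AZ.

AZ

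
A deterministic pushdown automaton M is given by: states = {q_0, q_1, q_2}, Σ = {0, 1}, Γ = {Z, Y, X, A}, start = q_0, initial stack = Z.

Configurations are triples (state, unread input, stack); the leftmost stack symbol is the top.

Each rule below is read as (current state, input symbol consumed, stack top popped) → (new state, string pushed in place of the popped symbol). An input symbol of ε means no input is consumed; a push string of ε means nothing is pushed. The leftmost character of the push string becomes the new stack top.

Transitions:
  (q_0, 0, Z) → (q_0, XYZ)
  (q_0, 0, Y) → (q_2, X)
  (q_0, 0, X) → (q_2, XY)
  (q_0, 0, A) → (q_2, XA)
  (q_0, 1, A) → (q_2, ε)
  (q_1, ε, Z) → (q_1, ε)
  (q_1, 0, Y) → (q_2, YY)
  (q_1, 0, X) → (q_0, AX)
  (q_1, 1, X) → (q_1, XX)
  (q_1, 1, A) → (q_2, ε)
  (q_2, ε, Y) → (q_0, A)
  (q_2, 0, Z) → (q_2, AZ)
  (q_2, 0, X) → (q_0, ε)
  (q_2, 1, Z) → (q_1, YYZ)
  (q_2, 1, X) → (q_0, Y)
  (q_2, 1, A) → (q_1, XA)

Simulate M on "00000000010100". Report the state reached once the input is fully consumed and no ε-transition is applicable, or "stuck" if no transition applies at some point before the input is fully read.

(q_0, 00000000010100, Z) ⊢ (q_0, 0000000010100, XYZ) ⊢ (q_2, 000000010100, XYYZ) ⊢ (q_0, 00000010100, YYZ) ⊢ (q_2, 0000010100, XYZ) ⊢ (q_0, 000010100, YZ) ⊢ (q_2, 00010100, XZ) ⊢ (q_0, 0010100, Z) ⊢ (q_0, 010100, XYZ) ⊢ (q_2, 10100, XYYZ) ⊢ (q_0, 0100, YYYZ) ⊢ (q_2, 100, XYYZ) ⊢ (q_0, 00, YYYZ) ⊢ (q_2, 0, XYYZ) ⊢ (q_0, ε, YYZ)
All input consumed; M is in state q_0.

q_0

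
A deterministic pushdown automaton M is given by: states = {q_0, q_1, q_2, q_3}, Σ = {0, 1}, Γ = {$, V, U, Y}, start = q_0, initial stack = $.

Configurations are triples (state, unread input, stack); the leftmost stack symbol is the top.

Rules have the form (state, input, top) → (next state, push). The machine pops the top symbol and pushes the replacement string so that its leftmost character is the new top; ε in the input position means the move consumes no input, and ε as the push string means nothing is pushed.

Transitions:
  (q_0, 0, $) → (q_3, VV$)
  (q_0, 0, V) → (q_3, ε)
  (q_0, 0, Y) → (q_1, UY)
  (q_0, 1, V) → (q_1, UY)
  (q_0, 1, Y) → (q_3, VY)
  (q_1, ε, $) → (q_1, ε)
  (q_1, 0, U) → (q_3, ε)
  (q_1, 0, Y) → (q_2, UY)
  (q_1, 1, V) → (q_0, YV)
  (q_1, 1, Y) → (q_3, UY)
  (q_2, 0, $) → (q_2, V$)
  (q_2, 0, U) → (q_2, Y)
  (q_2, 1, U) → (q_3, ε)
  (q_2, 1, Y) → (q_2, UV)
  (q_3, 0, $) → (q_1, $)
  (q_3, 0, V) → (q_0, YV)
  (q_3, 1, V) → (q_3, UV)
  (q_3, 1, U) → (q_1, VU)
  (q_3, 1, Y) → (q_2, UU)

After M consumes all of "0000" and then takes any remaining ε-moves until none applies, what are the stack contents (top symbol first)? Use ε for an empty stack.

(q_0, 0000, $) ⊢ (q_3, 000, VV$) ⊢ (q_0, 00, YVV$) ⊢ (q_1, 0, UYVV$) ⊢ (q_3, ε, YVV$)
All input consumed in state q_3 with stack YVV$.

YVV$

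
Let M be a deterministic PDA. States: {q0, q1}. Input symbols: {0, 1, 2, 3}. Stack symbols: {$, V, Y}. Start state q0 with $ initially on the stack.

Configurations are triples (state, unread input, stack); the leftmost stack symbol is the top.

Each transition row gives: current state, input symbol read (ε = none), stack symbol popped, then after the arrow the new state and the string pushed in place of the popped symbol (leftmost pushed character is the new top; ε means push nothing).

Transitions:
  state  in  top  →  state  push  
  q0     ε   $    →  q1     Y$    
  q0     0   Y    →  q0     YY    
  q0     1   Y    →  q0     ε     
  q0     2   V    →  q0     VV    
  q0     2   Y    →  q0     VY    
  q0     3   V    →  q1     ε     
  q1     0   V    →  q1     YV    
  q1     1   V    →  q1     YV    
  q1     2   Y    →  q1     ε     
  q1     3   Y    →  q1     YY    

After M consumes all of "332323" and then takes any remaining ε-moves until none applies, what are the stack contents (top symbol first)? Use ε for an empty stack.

YYY$

(q0, 332323, $)
  ε-move, top $: go to q1, push Y$ → (q1, 332323, Y$)
  read 3, top Y: go to q1, push YY → (q1, 32323, YY$)
  read 3, top Y: go to q1, push YY → (q1, 2323, YYY$)
  read 2, top Y: go to q1, push ε → (q1, 323, YY$)
  read 3, top Y: go to q1, push YY → (q1, 23, YYY$)
  read 2, top Y: go to q1, push ε → (q1, 3, YY$)
  read 3, top Y: go to q1, push YY → (q1, ε, YYY$)
All input consumed in state q1 with stack YYY$.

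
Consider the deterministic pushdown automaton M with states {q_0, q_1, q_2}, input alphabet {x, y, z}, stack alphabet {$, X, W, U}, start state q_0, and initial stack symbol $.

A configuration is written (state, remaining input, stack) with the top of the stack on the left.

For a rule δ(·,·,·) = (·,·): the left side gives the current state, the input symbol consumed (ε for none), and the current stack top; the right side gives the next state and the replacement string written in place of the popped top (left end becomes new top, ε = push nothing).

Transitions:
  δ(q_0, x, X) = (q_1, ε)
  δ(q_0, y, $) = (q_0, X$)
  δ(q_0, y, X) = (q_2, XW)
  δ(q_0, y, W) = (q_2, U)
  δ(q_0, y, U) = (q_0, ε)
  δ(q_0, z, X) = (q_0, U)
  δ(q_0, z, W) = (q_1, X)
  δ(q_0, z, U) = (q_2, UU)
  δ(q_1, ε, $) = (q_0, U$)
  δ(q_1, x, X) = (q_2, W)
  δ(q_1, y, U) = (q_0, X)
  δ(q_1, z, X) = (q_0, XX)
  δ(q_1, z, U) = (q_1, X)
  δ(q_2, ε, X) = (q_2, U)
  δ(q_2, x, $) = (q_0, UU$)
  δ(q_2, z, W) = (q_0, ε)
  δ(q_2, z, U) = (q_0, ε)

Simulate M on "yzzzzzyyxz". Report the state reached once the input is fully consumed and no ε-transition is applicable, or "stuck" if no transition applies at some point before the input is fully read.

(q_0, yzzzzzyyxz, $) ⊢ (q_0, zzzzzyyxz, X$) ⊢ (q_0, zzzzyyxz, U$) ⊢ (q_2, zzzyyxz, UU$) ⊢ (q_0, zzyyxz, U$) ⊢ (q_2, zyyxz, UU$) ⊢ (q_0, yyxz, U$) ⊢ (q_0, yxz, $) ⊢ (q_0, xz, X$) ⊢ (q_1, z, $) ⊢ (q_0, z, U$) ⊢ (q_2, ε, UU$)
All input consumed; M is in state q_2.

q_2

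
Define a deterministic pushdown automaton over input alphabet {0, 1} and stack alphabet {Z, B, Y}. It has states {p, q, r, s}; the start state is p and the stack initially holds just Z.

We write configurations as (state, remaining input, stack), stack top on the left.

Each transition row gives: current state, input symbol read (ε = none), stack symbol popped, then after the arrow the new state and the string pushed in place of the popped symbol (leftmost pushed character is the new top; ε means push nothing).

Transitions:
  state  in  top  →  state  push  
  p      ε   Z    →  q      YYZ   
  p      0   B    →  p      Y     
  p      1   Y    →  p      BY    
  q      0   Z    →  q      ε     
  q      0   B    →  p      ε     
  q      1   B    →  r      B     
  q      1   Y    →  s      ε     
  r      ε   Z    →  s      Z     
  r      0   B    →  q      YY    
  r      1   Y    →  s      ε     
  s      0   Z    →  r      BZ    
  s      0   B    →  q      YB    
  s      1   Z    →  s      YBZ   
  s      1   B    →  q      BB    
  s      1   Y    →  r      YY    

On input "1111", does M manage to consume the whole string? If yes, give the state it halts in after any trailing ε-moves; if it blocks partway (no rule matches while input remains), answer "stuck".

(p, 1111, Z) ⊢ (q, 1111, YYZ) ⊢ (s, 111, YZ) ⊢ (r, 11, YYZ) ⊢ (s, 1, YZ) ⊢ (r, ε, YYZ)
All input consumed; M is in state r.

r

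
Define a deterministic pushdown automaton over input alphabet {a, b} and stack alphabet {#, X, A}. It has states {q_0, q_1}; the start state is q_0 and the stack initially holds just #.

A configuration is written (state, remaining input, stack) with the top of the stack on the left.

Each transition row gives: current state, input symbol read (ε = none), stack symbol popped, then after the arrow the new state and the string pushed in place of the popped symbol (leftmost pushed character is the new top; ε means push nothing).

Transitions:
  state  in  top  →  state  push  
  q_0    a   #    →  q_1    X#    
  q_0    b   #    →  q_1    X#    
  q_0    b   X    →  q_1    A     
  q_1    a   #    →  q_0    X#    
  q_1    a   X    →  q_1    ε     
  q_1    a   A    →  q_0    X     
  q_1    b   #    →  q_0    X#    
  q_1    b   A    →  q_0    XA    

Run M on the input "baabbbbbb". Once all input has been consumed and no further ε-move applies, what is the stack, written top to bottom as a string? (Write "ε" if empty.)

XAAA#

(q_0, baabbbbbb, #)
  read b, top #: go to q_1, push X# → (q_1, aabbbbbb, X#)
  read a, top X: go to q_1, push ε → (q_1, abbbbbb, #)
  read a, top #: go to q_0, push X# → (q_0, bbbbbb, X#)
  read b, top X: go to q_1, push A → (q_1, bbbbb, A#)
  read b, top A: go to q_0, push XA → (q_0, bbbb, XA#)
  read b, top X: go to q_1, push A → (q_1, bbb, AA#)
  read b, top A: go to q_0, push XA → (q_0, bb, XAA#)
  read b, top X: go to q_1, push A → (q_1, b, AAA#)
  read b, top A: go to q_0, push XA → (q_0, ε, XAAA#)
All input consumed in state q_0 with stack XAAA#.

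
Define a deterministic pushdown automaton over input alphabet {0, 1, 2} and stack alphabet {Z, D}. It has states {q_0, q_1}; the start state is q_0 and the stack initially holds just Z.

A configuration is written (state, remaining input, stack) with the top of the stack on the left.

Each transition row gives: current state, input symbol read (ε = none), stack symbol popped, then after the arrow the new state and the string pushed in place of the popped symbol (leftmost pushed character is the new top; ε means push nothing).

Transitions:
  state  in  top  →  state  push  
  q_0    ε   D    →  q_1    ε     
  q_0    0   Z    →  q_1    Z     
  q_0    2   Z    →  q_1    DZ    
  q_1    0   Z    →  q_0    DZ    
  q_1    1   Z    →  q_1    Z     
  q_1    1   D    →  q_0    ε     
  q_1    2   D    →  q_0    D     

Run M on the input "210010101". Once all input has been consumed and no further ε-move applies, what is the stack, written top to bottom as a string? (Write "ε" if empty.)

Z

(q_0, 210010101, Z) ⊢ (q_1, 10010101, DZ) ⊢ (q_0, 0010101, Z) ⊢ (q_1, 010101, Z) ⊢ (q_0, 10101, DZ) ⊢ (q_1, 10101, Z) ⊢ (q_1, 0101, Z) ⊢ (q_0, 101, DZ) ⊢ (q_1, 101, Z) ⊢ (q_1, 01, Z) ⊢ (q_0, 1, DZ) ⊢ (q_1, 1, Z) ⊢ (q_1, ε, Z)
All input consumed in state q_1 with stack Z.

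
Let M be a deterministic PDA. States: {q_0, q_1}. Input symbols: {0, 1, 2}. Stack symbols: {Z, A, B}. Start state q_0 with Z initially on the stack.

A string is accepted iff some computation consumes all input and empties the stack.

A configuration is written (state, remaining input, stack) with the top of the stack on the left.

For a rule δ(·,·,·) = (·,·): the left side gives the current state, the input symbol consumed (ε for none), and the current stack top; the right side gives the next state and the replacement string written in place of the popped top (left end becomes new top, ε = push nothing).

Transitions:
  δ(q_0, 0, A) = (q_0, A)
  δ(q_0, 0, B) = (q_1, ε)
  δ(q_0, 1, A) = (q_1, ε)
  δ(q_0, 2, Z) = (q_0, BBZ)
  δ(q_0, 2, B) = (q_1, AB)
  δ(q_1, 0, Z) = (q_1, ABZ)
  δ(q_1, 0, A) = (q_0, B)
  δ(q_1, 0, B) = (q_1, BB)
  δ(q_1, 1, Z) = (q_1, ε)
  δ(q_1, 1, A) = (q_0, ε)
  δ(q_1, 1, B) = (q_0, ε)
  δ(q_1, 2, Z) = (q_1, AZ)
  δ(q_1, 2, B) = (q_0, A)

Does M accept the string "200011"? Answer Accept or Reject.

(q_0, 200011, Z)
  read 2, top Z: go to q_0, push BBZ → (q_0, 00011, BBZ)
  read 0, top B: go to q_1, push ε → (q_1, 0011, BZ)
  read 0, top B: go to q_1, push BB → (q_1, 011, BBZ)
  read 0, top B: go to q_1, push BB → (q_1, 11, BBBZ)
  read 1, top B: go to q_0, push ε → (q_0, 1, BBZ)
No transition applies at (q_0, 1, BBZ); input not fully consumed.

Reject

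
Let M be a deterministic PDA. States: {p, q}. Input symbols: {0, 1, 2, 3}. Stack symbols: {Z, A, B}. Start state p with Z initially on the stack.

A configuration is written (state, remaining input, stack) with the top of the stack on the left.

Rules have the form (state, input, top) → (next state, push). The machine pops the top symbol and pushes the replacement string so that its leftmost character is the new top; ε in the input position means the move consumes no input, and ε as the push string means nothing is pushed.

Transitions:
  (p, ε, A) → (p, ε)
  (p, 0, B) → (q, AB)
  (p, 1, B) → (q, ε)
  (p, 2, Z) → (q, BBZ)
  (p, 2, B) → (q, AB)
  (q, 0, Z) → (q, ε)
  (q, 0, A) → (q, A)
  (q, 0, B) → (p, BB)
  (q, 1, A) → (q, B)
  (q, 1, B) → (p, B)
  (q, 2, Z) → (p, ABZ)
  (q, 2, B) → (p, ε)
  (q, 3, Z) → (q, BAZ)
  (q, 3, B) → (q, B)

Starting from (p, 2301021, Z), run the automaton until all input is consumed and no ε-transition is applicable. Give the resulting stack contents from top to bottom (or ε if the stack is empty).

(p, 2301021, Z) ⊢ (q, 301021, BBZ) ⊢ (q, 01021, BBZ) ⊢ (p, 1021, BBBZ) ⊢ (q, 021, BBZ) ⊢ (p, 21, BBBZ) ⊢ (q, 1, ABBBZ) ⊢ (q, ε, BBBBZ)
All input consumed in state q with stack BBBBZ.

BBBBZ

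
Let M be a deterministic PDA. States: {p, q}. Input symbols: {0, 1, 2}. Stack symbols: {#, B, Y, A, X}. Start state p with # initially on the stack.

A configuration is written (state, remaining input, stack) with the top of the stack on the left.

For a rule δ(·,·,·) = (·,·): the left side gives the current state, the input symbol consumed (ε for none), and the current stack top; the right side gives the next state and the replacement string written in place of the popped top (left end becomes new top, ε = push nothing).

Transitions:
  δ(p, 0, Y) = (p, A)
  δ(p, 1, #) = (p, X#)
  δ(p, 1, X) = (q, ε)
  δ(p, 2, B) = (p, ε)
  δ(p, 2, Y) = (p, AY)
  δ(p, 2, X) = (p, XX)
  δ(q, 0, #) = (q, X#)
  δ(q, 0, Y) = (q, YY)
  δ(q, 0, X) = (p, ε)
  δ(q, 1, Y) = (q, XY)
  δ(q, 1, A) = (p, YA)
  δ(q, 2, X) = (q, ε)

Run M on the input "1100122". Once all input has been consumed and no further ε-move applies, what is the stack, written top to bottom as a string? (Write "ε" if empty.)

(p, 1100122, #)
  read 1, top #: go to p, push X# → (p, 100122, X#)
  read 1, top X: go to q, push ε → (q, 00122, #)
  read 0, top #: go to q, push X# → (q, 0122, X#)
  read 0, top X: go to p, push ε → (p, 122, #)
  read 1, top #: go to p, push X# → (p, 22, X#)
  read 2, top X: go to p, push XX → (p, 2, XX#)
  read 2, top X: go to p, push XX → (p, ε, XXX#)
All input consumed in state p with stack XXX#.

XXX#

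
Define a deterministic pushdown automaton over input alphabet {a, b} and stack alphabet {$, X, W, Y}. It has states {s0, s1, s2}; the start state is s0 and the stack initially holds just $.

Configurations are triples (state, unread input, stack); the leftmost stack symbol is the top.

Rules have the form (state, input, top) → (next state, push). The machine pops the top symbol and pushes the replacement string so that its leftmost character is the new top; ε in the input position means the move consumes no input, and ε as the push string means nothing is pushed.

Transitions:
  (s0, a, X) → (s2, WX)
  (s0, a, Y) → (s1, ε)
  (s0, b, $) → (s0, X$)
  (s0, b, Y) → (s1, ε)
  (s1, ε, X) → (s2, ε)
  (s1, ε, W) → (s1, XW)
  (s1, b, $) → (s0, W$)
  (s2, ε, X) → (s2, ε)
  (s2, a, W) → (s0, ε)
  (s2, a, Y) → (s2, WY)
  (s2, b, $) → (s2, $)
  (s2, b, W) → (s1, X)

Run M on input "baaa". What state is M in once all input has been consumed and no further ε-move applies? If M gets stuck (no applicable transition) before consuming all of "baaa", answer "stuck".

s2

(s0, baaa, $)
  read b, top $: go to s0, push X$ → (s0, aaa, X$)
  read a, top X: go to s2, push WX → (s2, aa, WX$)
  read a, top W: go to s0, push ε → (s0, a, X$)
  read a, top X: go to s2, push WX → (s2, ε, WX$)
All input consumed; M is in state s2.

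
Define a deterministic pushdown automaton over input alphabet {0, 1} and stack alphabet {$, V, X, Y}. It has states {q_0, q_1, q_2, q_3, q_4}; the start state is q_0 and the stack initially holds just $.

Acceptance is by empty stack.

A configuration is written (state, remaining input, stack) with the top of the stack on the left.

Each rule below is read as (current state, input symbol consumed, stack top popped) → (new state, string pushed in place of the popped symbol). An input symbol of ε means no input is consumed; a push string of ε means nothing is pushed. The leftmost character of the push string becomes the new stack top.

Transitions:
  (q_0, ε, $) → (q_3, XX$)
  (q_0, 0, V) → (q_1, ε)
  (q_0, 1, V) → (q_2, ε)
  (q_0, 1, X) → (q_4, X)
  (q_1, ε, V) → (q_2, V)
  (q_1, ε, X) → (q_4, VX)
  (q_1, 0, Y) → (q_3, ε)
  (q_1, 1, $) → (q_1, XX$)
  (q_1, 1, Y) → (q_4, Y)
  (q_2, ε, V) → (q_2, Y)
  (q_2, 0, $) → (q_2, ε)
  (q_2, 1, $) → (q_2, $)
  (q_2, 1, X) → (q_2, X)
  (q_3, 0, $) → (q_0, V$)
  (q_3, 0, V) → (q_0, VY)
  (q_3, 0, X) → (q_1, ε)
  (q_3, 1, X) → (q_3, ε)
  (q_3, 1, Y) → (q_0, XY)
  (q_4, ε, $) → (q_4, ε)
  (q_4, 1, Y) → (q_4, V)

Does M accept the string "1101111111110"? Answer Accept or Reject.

Accept

(q_0, 1101111111110, $) ⊢ (q_3, 1101111111110, XX$) ⊢ (q_3, 101111111110, X$) ⊢ (q_3, 01111111110, $) ⊢ (q_0, 1111111110, V$) ⊢ (q_2, 111111110, $) ⊢ (q_2, 11111110, $) ⊢ (q_2, 1111110, $) ⊢ (q_2, 111110, $) ⊢ (q_2, 11110, $) ⊢ (q_2, 1110, $) ⊢ (q_2, 110, $) ⊢ (q_2, 10, $) ⊢ (q_2, 0, $) ⊢ (q_2, ε, ε)
All input consumed and the stack is empty.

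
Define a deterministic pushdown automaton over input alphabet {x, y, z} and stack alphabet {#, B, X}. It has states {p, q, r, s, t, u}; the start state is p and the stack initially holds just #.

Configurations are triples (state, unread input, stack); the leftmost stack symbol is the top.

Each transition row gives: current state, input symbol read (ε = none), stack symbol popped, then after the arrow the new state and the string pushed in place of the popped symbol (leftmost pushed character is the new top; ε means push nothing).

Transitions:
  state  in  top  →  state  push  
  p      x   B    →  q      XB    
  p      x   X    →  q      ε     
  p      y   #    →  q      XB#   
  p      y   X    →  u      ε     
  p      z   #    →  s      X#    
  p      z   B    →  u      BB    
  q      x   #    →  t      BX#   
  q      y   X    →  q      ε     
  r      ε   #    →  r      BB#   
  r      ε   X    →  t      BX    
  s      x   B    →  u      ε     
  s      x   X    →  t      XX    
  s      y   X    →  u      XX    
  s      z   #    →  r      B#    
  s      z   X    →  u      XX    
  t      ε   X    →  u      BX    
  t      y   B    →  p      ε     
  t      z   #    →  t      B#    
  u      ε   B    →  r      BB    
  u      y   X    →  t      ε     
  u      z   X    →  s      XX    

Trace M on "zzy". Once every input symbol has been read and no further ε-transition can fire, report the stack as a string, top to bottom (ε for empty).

(p, zzy, #)
  read z, top #: go to s, push X# → (s, zy, X#)
  read z, top X: go to u, push XX → (u, y, XX#)
  read y, top X: go to t, push ε → (t, ε, X#)
  ε-move, top X: go to u, push BX → (u, ε, BX#)
  ε-move, top B: go to r, push BB → (r, ε, BBX#)
All input consumed in state r with stack BBX#.

BBX#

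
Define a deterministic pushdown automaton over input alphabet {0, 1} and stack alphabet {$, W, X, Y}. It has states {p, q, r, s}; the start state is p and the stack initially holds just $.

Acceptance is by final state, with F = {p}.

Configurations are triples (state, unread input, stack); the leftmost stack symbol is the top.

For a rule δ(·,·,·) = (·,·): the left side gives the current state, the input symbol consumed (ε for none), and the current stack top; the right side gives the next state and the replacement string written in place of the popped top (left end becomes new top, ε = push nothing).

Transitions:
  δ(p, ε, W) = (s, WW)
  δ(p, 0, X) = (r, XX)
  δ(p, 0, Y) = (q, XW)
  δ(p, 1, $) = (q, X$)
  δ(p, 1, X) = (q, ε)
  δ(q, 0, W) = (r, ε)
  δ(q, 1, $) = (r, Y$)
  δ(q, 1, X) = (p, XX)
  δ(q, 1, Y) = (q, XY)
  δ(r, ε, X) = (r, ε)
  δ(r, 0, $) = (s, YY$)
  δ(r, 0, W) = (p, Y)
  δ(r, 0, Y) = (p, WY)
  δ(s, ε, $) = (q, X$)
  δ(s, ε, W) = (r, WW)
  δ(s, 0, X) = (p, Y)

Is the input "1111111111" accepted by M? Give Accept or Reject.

Accept

(p, 1111111111, $)
  read 1, top $: go to q, push X$ → (q, 111111111, X$)
  read 1, top X: go to p, push XX → (p, 11111111, XX$)
  read 1, top X: go to q, push ε → (q, 1111111, X$)
  read 1, top X: go to p, push XX → (p, 111111, XX$)
  read 1, top X: go to q, push ε → (q, 11111, X$)
  read 1, top X: go to p, push XX → (p, 1111, XX$)
  read 1, top X: go to q, push ε → (q, 111, X$)
  read 1, top X: go to p, push XX → (p, 11, XX$)
  read 1, top X: go to q, push ε → (q, 1, X$)
  read 1, top X: go to p, push XX → (p, ε, XX$)
All input consumed; state p ∈ F.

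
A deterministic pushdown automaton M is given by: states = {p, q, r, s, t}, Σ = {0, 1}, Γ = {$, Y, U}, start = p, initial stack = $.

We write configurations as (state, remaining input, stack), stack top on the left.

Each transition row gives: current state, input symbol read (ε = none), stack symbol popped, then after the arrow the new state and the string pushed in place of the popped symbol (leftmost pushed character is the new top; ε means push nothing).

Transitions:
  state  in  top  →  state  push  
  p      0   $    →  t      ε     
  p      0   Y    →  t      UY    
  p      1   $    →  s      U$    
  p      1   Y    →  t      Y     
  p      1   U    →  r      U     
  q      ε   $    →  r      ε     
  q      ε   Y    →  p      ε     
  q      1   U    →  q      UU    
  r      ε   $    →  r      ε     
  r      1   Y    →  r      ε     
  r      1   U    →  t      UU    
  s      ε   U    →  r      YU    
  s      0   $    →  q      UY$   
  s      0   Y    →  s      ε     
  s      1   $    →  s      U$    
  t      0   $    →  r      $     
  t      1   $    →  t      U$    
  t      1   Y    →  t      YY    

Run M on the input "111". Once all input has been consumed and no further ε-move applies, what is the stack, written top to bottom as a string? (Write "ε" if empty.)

UU$

(p, 111, $) ⊢ (s, 11, U$) ⊢ (r, 11, YU$) ⊢ (r, 1, U$) ⊢ (t, ε, UU$)
All input consumed in state t with stack UU$.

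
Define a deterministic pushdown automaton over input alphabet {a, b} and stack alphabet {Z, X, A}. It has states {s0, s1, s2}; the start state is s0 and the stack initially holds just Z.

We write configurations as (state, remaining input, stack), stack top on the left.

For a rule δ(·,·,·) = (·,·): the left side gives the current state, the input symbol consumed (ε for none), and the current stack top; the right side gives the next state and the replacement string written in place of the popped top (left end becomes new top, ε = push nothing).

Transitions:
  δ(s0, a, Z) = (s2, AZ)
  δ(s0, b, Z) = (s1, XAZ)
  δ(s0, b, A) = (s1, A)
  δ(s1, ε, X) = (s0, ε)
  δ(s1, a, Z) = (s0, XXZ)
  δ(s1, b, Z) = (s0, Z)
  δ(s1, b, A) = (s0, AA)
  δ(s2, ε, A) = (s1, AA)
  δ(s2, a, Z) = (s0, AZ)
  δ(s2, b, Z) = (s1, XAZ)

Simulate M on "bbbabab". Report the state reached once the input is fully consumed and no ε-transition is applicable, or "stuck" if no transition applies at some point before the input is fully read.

(s0, bbbabab, Z)
  read b, top Z: go to s1, push XAZ → (s1, bbabab, XAZ)
  ε-move, top X: go to s0, push ε → (s0, bbabab, AZ)
  read b, top A: go to s1, push A → (s1, babab, AZ)
  read b, top A: go to s0, push AA → (s0, abab, AAZ)
No transition for (s0, a, top A); M blocks with input abab remaining.

stuck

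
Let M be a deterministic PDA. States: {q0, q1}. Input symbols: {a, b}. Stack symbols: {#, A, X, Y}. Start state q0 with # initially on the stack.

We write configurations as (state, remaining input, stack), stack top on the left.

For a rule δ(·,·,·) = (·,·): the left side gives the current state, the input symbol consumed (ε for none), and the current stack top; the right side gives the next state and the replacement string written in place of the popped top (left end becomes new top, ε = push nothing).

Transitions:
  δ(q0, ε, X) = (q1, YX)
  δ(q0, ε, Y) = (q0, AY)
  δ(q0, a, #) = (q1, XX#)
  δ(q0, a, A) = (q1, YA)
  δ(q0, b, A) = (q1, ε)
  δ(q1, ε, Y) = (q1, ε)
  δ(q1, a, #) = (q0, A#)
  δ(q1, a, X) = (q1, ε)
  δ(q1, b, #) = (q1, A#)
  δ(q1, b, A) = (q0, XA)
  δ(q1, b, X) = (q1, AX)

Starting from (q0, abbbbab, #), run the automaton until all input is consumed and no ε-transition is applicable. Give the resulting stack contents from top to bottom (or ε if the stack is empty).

(q0, abbbbab, #)
  read a, top #: go to q1, push XX# → (q1, bbbbab, XX#)
  read b, top X: go to q1, push AX → (q1, bbbab, AXX#)
  read b, top A: go to q0, push XA → (q0, bbab, XAXX#)
  ε-move, top X: go to q1, push YX → (q1, bbab, YXAXX#)
  ε-move, top Y: go to q1, push ε → (q1, bbab, XAXX#)
  read b, top X: go to q1, push AX → (q1, bab, AXAXX#)
  read b, top A: go to q0, push XA → (q0, ab, XAXAXX#)
  ε-move, top X: go to q1, push YX → (q1, ab, YXAXAXX#)
  ε-move, top Y: go to q1, push ε → (q1, ab, XAXAXX#)
  read a, top X: go to q1, push ε → (q1, b, AXAXX#)
  read b, top A: go to q0, push XA → (q0, ε, XAXAXX#)
  ε-move, top X: go to q1, push YX → (q1, ε, YXAXAXX#)
  ε-move, top Y: go to q1, push ε → (q1, ε, XAXAXX#)
All input consumed in state q1 with stack XAXAXX#.

XAXAXX#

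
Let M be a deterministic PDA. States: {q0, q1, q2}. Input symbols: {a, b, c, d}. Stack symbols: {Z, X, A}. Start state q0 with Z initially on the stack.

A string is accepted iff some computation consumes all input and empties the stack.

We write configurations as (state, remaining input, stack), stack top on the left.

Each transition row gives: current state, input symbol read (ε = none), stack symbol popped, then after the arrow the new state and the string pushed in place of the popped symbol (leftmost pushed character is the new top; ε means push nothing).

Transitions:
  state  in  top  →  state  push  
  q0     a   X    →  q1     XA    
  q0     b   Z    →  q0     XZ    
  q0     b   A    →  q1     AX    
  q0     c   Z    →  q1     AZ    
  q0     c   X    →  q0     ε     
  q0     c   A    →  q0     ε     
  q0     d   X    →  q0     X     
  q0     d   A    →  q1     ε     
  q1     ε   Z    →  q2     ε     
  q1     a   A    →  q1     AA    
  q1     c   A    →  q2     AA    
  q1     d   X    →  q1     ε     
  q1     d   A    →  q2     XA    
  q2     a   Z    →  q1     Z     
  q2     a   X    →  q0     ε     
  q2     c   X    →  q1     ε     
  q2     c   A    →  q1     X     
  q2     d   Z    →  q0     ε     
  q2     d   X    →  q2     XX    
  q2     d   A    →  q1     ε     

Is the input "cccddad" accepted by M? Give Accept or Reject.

Accept

(q0, cccddad, Z)
  read c, top Z: go to q1, push AZ → (q1, ccddad, AZ)
  read c, top A: go to q2, push AA → (q2, cddad, AAZ)
  read c, top A: go to q1, push X → (q1, ddad, XAZ)
  read d, top X: go to q1, push ε → (q1, dad, AZ)
  read d, top A: go to q2, push XA → (q2, ad, XAZ)
  read a, top X: go to q0, push ε → (q0, d, AZ)
  read d, top A: go to q1, push ε → (q1, ε, Z)
  ε-move, top Z: go to q2, push ε → (q2, ε, ε)
All input consumed and the stack is empty.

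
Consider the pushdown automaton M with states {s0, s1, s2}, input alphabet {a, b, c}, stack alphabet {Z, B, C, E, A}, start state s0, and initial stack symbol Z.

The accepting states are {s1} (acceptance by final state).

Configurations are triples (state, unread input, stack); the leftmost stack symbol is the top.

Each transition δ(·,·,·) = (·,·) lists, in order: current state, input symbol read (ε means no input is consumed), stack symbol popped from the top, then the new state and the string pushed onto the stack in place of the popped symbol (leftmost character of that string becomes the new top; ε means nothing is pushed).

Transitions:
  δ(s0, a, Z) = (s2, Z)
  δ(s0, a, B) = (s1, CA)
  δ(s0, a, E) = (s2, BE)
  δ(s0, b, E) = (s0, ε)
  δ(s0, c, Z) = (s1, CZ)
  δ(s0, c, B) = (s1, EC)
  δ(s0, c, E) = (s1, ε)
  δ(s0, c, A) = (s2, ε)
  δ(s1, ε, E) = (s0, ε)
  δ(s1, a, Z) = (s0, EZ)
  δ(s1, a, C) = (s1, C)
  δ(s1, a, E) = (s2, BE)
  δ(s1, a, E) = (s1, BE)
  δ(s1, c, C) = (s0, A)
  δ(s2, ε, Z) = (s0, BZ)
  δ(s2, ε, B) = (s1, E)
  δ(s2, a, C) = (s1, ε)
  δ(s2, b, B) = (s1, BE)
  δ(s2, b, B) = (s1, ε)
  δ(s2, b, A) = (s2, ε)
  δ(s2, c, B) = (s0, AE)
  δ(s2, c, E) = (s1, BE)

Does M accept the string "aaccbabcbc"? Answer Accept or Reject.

No computation consumes all input and reaches a final state.

Reject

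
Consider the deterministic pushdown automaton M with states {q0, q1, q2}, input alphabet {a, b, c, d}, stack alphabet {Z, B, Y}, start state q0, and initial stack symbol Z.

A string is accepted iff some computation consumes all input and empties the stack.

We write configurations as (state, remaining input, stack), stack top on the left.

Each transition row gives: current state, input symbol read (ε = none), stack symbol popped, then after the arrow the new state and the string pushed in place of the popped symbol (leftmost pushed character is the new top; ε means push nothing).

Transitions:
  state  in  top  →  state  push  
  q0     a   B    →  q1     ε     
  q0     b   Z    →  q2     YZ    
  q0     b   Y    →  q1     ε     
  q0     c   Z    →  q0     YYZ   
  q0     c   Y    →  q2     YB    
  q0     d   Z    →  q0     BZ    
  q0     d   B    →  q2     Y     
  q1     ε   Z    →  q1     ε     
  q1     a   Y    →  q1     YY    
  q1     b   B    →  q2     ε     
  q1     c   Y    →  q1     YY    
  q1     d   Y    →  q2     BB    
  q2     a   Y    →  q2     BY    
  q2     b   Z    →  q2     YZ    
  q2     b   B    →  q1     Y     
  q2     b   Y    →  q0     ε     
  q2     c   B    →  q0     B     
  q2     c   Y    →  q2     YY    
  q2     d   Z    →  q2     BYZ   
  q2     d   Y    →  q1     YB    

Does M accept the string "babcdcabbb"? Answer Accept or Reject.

(q0, babcdcabbb, Z) ⊢ (q2, abcdcabbb, YZ) ⊢ (q2, bcdcabbb, BYZ) ⊢ (q1, cdcabbb, YYZ) ⊢ (q1, dcabbb, YYYZ) ⊢ (q2, cabbb, BBYYZ) ⊢ (q0, abbb, BBYYZ) ⊢ (q1, bbb, BYYZ) ⊢ (q2, bb, YYZ) ⊢ (q0, b, YZ) ⊢ (q1, ε, Z) ⊢ (q1, ε, ε)
All input consumed and the stack is empty.

Accept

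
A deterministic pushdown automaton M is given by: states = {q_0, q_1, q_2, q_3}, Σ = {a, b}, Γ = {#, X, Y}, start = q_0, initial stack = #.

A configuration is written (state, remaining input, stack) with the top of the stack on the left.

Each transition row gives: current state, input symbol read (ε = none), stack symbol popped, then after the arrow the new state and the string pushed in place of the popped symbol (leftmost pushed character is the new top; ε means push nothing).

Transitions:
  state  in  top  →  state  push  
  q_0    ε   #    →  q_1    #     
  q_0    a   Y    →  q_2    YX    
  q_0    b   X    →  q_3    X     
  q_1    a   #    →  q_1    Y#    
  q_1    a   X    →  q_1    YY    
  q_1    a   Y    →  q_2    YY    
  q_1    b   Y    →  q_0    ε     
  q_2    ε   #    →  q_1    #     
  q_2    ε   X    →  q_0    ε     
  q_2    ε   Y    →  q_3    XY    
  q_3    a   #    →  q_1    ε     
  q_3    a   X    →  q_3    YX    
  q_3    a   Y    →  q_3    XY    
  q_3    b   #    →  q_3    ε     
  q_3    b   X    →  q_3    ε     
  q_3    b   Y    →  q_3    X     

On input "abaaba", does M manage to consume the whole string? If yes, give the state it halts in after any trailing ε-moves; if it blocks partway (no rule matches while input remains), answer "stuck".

q_3

(q_0, abaaba, #)
  ε-move, top #: go to q_1, push # → (q_1, abaaba, #)
  read a, top #: go to q_1, push Y# → (q_1, baaba, Y#)
  read b, top Y: go to q_0, push ε → (q_0, aaba, #)
  ε-move, top #: go to q_1, push # → (q_1, aaba, #)
  read a, top #: go to q_1, push Y# → (q_1, aba, Y#)
  read a, top Y: go to q_2, push YY → (q_2, ba, YY#)
  ε-move, top Y: go to q_3, push XY → (q_3, ba, XYY#)
  read b, top X: go to q_3, push ε → (q_3, a, YY#)
  read a, top Y: go to q_3, push XY → (q_3, ε, XYY#)
All input consumed; M is in state q_3.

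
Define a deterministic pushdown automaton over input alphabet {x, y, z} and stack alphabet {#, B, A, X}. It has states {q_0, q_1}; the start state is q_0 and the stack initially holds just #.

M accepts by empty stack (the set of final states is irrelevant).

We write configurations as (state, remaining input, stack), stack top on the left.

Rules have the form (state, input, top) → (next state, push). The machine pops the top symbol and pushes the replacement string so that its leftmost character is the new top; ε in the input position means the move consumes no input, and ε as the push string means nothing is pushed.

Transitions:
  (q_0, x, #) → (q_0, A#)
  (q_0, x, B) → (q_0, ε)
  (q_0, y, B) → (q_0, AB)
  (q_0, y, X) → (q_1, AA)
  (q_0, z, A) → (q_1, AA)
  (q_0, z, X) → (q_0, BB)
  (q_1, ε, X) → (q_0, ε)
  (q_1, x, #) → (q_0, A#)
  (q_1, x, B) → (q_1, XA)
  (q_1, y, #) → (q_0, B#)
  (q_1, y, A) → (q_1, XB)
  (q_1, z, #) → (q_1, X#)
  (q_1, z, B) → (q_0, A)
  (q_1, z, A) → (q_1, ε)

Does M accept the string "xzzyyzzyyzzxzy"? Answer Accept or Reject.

(q_0, xzzyyzzyyzzxzy, #)
  read x, top #: go to q_0, push A# → (q_0, zzyyzzyyzzxzy, A#)
  read z, top A: go to q_1, push AA → (q_1, zyyzzyyzzxzy, AA#)
  read z, top A: go to q_1, push ε → (q_1, yyzzyyzzxzy, A#)
  read y, top A: go to q_1, push XB → (q_1, yzzyyzzxzy, XB#)
  ε-move, top X: go to q_0, push ε → (q_0, yzzyyzzxzy, B#)
  read y, top B: go to q_0, push AB → (q_0, zzyyzzxzy, AB#)
  read z, top A: go to q_1, push AA → (q_1, zyyzzxzy, AAB#)
  read z, top A: go to q_1, push ε → (q_1, yyzzxzy, AB#)
  read y, top A: go to q_1, push XB → (q_1, yzzxzy, XBB#)
  ε-move, top X: go to q_0, push ε → (q_0, yzzxzy, BB#)
  read y, top B: go to q_0, push AB → (q_0, zzxzy, ABB#)
  read z, top A: go to q_1, push AA → (q_1, zxzy, AABB#)
  read z, top A: go to q_1, push ε → (q_1, xzy, ABB#)
No transition applies at (q_1, xzy, ABB#); input not fully consumed.

Reject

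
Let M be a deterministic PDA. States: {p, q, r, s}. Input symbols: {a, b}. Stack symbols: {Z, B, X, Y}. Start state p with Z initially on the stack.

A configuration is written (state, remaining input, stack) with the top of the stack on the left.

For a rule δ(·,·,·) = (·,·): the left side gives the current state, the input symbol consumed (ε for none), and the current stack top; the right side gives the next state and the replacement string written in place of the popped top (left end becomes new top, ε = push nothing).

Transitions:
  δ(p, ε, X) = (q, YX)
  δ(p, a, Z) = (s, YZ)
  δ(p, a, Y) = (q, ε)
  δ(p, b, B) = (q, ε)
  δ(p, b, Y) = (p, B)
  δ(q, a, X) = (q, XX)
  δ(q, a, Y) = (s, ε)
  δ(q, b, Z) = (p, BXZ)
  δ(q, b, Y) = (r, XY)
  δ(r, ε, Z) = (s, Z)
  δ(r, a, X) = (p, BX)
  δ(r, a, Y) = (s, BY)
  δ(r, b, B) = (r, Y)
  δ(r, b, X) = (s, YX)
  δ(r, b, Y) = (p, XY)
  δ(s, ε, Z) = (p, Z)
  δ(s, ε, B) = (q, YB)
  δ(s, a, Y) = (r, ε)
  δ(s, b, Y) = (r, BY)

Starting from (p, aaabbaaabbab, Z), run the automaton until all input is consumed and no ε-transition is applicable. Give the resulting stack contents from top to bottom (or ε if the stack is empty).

(p, aaabbaaabbab, Z) ⊢ (s, aabbaaabbab, YZ) ⊢ (r, abbaaabbab, Z) ⊢ (s, abbaaabbab, Z) ⊢ (p, abbaaabbab, Z) ⊢ (s, bbaaabbab, YZ) ⊢ (r, baaabbab, BYZ) ⊢ (r, aaabbab, YYZ) ⊢ (s, aabbab, BYYZ) ⊢ (q, aabbab, YBYYZ) ⊢ (s, abbab, BYYZ) ⊢ (q, abbab, YBYYZ) ⊢ (s, bbab, BYYZ) ⊢ (q, bbab, YBYYZ) ⊢ (r, bab, XYBYYZ) ⊢ (s, ab, YXYBYYZ) ⊢ (r, b, XYBYYZ) ⊢ (s, ε, YXYBYYZ)
All input consumed in state s with stack YXYBYYZ.

YXYBYYZ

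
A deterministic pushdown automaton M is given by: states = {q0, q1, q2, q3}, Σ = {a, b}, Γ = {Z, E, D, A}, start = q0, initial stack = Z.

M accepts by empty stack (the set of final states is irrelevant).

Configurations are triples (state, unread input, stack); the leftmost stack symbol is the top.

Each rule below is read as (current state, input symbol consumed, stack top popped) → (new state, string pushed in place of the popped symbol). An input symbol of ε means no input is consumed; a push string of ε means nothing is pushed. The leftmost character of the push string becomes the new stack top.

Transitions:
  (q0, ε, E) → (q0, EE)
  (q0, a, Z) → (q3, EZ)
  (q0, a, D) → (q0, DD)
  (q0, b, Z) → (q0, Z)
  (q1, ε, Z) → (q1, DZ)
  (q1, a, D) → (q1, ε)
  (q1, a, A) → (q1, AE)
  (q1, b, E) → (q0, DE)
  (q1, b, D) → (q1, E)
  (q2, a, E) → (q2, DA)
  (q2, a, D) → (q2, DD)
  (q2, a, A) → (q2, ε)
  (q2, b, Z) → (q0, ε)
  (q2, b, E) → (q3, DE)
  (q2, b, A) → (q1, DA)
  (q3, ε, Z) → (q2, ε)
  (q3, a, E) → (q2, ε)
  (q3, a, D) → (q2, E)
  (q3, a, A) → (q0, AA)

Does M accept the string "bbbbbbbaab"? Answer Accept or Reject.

(q0, bbbbbbbaab, Z) ⊢ (q0, bbbbbbaab, Z) ⊢ (q0, bbbbbaab, Z) ⊢ (q0, bbbbaab, Z) ⊢ (q0, bbbaab, Z) ⊢ (q0, bbaab, Z) ⊢ (q0, baab, Z) ⊢ (q0, aab, Z) ⊢ (q3, ab, EZ) ⊢ (q2, b, Z) ⊢ (q0, ε, ε)
All input consumed and the stack is empty.

Accept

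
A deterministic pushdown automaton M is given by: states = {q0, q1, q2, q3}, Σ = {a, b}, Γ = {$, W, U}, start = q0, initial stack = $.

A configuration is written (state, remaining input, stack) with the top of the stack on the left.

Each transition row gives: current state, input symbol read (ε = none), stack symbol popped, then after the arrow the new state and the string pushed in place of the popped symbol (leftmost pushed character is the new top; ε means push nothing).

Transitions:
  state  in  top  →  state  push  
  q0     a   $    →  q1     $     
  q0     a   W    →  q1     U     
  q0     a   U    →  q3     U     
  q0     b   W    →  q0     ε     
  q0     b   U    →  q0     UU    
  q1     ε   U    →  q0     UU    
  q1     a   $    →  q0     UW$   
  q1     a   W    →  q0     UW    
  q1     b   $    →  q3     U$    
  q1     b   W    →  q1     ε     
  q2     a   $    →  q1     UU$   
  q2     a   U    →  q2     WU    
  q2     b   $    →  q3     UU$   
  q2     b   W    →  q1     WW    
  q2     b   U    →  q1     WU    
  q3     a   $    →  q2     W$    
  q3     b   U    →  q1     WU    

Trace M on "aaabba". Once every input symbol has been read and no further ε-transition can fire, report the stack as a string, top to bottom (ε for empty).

UUW$

(q0, aaabba, $)
  read a, top $: go to q1, push $ → (q1, aabba, $)
  read a, top $: go to q0, push UW$ → (q0, abba, UW$)
  read a, top U: go to q3, push U → (q3, bba, UW$)
  read b, top U: go to q1, push WU → (q1, ba, WUW$)
  read b, top W: go to q1, push ε → (q1, a, UW$)
  ε-move, top U: go to q0, push UU → (q0, a, UUW$)
  read a, top U: go to q3, push U → (q3, ε, UUW$)
All input consumed in state q3 with stack UUW$.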